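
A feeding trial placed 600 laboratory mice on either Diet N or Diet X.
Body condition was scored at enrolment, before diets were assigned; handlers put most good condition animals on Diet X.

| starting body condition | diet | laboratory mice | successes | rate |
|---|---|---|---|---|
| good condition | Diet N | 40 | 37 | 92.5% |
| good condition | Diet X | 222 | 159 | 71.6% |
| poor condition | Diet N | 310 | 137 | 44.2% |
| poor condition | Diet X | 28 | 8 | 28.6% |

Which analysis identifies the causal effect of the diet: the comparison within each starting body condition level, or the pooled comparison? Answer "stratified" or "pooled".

Nothing the diet does changes starting body condition; the imbalance is an allocation artefact. With starting body condition also predicting the outcome, the pooled figure is confounded, and the within-stratum comparison is the causal one.
Within each level — good condition: 92.5% vs 71.6%; poor condition: 44.2% vs 28.6% — Diet N is higher every time.

stratified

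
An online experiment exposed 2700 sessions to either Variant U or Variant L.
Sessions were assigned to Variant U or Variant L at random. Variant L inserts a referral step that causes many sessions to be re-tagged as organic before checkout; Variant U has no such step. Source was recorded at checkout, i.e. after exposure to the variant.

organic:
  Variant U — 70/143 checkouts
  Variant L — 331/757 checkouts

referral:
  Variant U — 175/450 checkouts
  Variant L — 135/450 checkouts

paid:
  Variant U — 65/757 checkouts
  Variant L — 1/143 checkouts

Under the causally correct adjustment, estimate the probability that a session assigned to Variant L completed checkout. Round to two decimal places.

0.35

Traffic source lies on the pathway variant → traffic source → outcome, so adjusting for it blocks the indirect effect. For the total causal effect of variant, use the unadjusted pooled rates.
So P(outcome | do(Variant L)) is just the pooled rate for Variant L: 467/1350 = 0.346.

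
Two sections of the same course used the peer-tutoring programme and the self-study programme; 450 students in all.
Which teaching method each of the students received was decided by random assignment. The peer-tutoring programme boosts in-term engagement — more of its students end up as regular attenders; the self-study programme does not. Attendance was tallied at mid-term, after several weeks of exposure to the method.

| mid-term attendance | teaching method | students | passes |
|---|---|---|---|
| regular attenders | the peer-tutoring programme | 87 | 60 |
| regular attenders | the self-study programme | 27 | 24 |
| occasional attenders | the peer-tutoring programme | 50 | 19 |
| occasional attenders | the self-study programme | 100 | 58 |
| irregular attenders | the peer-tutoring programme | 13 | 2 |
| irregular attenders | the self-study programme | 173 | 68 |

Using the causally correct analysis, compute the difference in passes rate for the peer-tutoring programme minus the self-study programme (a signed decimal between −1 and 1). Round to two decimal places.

+0.04

The stratified and pooled comparisons disagree (the self-study programme wins within each mid-term attendance; the peer-tutoring programme wins overall), so the answer turns on the causal role of mid-term attendance.
Because the teaching method influences mid-term attendance, mid-term attendance is a post-treatment mediator, not a confounder. Stratifying on it would bias the estimate; the causal effect is the crude pooled difference.
The causal difference is the pooled difference: 0.540 − 0.500 = +0.040.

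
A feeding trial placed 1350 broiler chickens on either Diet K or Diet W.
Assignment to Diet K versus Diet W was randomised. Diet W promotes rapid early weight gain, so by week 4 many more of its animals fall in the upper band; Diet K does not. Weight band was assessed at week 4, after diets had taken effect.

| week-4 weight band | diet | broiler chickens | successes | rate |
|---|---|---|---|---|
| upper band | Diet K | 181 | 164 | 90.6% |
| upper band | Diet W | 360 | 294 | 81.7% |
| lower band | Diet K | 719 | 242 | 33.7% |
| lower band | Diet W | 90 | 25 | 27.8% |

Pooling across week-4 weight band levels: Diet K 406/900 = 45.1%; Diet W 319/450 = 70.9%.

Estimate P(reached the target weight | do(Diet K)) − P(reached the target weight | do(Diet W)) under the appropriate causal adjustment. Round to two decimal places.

Week-4 weight band here is a post-treatment variable shaped by the diet; conditioning on it would introduce bias rather than remove it. The overall comparison is the causal one.
The causal difference is the pooled difference: 0.451 − 0.709 = -0.258.

-0.26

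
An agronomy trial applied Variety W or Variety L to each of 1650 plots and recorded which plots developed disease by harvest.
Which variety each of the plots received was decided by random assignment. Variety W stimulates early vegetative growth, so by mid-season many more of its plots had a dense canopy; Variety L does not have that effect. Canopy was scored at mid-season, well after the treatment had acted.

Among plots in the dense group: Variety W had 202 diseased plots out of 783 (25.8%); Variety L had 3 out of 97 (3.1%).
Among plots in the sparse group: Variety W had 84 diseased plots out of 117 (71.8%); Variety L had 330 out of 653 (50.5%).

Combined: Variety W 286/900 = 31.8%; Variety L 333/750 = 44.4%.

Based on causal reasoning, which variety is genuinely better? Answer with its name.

Stratifying would compare varietys among plots the varietys themselves sorted into mid-season canopy groups — a form of selection on an intermediate. The unconditioned pooled rates give the total causal effect.
Pooled: Variety W 31.8% vs Variety L 44.4%; Variety W is lower overall.

Variety W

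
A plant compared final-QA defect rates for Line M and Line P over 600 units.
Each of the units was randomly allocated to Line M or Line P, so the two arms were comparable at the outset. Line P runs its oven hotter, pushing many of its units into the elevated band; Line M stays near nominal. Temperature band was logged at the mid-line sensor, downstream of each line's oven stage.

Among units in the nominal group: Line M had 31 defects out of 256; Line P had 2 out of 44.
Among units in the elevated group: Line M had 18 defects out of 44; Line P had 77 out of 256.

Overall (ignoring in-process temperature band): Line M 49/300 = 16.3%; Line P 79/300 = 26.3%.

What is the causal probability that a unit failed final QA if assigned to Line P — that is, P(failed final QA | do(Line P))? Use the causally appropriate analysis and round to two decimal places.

0.26

Because the line influences in-process temperature band, in-process temperature band is a post-treatment mediator, not a confounder. Stratifying on it would bias the estimate; the causal effect is the crude pooled difference.
So P(outcome | do(Line P)) is just the pooled rate for Line P: 79/300 = 0.263.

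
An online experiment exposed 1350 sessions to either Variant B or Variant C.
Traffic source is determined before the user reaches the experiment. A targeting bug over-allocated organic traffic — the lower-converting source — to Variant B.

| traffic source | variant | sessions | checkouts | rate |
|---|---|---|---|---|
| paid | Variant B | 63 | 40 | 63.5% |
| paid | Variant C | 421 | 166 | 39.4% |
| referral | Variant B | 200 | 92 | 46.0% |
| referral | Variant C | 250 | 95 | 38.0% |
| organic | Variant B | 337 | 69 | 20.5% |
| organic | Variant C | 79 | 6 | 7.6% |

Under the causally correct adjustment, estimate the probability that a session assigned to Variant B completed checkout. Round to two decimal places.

Here traffic source is a common cause — it drives both which variant a case falls under and the outcome. The crude comparison mixes populations; the stratum-specific rates are the causally relevant ones.
Standardising Variant B to the population traffic source mix: 0.359·40/63 + 0.333·92/200 + 0.308·69/337 = 0.444.

0.44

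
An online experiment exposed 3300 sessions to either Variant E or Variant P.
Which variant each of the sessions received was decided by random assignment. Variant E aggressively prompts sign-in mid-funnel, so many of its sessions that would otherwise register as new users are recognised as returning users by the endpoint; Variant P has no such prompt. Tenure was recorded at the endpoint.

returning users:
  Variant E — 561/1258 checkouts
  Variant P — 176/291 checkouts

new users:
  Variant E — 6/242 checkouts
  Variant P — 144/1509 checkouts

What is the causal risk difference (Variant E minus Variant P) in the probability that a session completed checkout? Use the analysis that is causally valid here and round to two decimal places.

+0.20

The user tenure-specific comparison favours Variant P throughout, but the pooled figures favour Variant E. The question is whether to condition on user tenure.
User tenure is downstream of the variant. One should not condition on a consequence of treatment, so the overall rates are the right comparison.
The causal difference is the pooled difference: 0.378 − 0.178 = +0.200.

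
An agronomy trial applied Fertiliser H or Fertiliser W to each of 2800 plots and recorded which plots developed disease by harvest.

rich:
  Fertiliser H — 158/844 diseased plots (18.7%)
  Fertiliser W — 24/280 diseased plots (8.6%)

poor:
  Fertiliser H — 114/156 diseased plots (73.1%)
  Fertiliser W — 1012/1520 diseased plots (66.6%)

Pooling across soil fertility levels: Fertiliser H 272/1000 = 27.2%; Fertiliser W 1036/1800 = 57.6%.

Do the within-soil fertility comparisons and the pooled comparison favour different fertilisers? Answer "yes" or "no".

Within each soil fertility level (rich 18.7% vs 8.6%; poor 73.1% vs 66.6%), Fertiliser W has the lower rate every time. Pooled: 27.2% vs 57.6% — Fertiliser H has the lower rate overall. The two comparisons disagree.

yes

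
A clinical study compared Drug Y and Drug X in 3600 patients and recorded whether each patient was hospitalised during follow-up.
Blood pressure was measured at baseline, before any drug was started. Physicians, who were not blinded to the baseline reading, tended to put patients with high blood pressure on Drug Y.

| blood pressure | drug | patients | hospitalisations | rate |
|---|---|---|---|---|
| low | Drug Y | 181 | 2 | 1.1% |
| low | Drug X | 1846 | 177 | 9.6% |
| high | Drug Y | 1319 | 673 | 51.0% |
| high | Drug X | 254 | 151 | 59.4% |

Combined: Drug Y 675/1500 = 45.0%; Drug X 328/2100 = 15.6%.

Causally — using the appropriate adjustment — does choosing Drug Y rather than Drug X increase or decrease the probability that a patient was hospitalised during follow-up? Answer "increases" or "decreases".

decreases

Here blood pressure is a common cause — it drives both which drug a case falls under and the outcome. The crude comparison mixes populations; the stratum-specific rates are the causally relevant ones.
Within each level — low: 1.1% vs 9.6%; high: 51.0% vs 59.4% — Drug Y is lower every time.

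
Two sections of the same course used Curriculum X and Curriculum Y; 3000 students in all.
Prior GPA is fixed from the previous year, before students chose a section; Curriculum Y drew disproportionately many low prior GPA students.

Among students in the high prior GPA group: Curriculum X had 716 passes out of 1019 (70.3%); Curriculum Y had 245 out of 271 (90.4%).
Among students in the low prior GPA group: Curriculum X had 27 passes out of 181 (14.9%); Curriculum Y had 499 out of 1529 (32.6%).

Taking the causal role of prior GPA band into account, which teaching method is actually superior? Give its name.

Nothing the teaching method does changes prior GPA band; the imbalance is an allocation artefact. With prior GPA band also predicting the outcome, the pooled figure is confounded, and the within-stratum comparison is the causal one.
Within each level — high prior GPA: 70.3% vs 90.4%; low prior GPA: 14.9% vs 32.6% — Curriculum Y is higher every time.

Curriculum Y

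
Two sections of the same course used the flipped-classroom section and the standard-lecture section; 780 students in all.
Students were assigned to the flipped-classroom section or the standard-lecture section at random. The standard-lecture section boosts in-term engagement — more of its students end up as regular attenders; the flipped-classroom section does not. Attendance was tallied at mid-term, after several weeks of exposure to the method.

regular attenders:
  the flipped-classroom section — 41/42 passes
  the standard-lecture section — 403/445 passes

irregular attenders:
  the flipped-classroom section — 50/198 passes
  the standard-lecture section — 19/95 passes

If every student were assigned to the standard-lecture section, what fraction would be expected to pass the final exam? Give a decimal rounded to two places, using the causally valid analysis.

0.78

the flipped-classroom section is higher inside every mid-term attendance stratum but the standard-lecture section is higher in aggregate. Whether to stratify depends on how mid-term attendance relates to the teaching method.
Mid-term attendance lies on the pathway teaching method → mid-term attendance → outcome, so adjusting for it blocks the indirect effect. For the total causal effect of teaching method, use the unadjusted pooled rates.
So P(outcome | do(the standard-lecture section)) is just the pooled rate for the standard-lecture section: 422/540 = 0.781.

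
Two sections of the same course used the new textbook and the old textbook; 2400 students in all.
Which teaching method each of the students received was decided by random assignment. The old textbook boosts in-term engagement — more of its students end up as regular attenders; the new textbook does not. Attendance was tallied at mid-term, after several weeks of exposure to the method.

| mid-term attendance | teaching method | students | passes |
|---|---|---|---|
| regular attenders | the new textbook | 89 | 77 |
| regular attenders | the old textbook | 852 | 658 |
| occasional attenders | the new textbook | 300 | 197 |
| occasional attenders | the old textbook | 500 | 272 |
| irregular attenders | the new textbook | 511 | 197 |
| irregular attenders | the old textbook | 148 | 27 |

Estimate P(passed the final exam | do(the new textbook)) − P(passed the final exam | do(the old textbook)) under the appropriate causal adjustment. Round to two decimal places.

-0.11

the new textbook is higher inside every mid-term attendance stratum but the old textbook is higher in aggregate. Whether to stratify depends on how mid-term attendance relates to the teaching method.
Mid-term attendance here is a post-treatment variable shaped by the teaching method; conditioning on it would introduce bias rather than remove it. The overall comparison is the causal one.
The causal difference is the pooled difference: 0.523 − 0.638 = -0.115.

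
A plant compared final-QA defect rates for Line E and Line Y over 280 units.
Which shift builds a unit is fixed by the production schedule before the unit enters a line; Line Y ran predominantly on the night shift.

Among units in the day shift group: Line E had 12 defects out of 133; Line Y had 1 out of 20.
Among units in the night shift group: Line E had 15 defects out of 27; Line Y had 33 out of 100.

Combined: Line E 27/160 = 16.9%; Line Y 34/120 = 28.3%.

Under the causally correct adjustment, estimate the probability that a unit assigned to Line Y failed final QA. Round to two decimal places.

0.18

The shift-specific comparison favours Line Y throughout, but the pooled figures favour Line E. The question is whether to condition on shift.
Shift satisfies the back-door criterion: it is not a descendant of the line, and it blocks the spurious path from line to outcome. Adjusting for it (i.e., using the within-shift rates) gives the causal effect.
Standardising Line Y to the population shift mix: 0.546·1/20 + 0.454·33/100 = 0.177.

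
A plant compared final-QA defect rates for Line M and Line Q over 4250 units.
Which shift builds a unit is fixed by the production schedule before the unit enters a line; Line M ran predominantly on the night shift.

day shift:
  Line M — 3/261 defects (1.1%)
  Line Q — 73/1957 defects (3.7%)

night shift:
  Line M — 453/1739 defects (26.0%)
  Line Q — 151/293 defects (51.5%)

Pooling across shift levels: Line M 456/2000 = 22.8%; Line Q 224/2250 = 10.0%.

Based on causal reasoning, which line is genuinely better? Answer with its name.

Shift is set before the line has any effect — it is not caused by the line — and it independently drives the outcome. That makes it a confounder, so the causal comparison is within shift levels.
Within each level — day shift: 1.1% vs 3.7%; night shift: 26.0% vs 51.5% — Line M is lower every time.

Line M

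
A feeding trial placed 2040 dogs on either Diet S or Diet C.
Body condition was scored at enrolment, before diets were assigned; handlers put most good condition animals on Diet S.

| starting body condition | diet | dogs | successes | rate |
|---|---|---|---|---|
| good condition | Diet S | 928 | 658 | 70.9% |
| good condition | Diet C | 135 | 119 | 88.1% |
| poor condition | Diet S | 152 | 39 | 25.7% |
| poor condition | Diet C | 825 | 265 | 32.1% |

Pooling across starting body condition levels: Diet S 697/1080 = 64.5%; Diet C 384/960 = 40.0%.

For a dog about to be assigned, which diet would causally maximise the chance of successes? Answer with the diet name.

The starting body condition-specific comparison favours Diet C throughout, but the pooled figures favour Diet S. The question is whether to condition on starting body condition.
Here starting body condition is a common cause — it drives both which diet a case falls under and the outcome. The crude comparison mixes populations; the stratum-specific rates are the causally relevant ones.
Within each level — good condition: 70.9% vs 88.1%; poor condition: 25.7% vs 32.1% — Diet C is higher every time.

Diet C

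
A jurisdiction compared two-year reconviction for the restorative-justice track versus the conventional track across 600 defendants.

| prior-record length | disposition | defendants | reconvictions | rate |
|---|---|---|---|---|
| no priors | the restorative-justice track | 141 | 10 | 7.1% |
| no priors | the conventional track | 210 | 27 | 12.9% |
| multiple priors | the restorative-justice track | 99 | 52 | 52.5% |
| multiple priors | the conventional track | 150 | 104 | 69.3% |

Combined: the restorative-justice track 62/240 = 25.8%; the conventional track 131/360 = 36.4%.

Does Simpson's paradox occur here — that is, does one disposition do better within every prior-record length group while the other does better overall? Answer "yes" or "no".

no

Within each prior-record length level (no priors 7.1% vs 12.9%; multiple priors 52.5% vs 69.3%), the restorative-justice track has the lower rate every time. Pooled: 25.8% vs 36.4% — the restorative-justice track has the lower rate overall. They agree.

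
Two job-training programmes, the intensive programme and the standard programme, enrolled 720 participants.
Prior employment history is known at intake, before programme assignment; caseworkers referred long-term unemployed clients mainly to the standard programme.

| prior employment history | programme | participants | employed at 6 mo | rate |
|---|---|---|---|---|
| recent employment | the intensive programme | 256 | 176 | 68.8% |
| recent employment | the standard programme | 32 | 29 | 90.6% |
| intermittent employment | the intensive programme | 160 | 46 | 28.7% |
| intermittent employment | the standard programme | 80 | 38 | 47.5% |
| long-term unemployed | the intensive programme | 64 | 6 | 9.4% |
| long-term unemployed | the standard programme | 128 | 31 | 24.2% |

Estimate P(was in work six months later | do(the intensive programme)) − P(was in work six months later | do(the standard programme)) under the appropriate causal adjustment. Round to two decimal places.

Prior employment history differs across programmes for reasons unrelated to any effect of the programme itself, and it separately predicts the outcome — a classic confounder. We must compare within prior employment history levels.
Adjusting over the population distribution of prior employment history: 0.400·(0.688−0.906) + 0.333·(0.287−0.475) + 0.267·(0.094−0.242) = -0.190.

-0.19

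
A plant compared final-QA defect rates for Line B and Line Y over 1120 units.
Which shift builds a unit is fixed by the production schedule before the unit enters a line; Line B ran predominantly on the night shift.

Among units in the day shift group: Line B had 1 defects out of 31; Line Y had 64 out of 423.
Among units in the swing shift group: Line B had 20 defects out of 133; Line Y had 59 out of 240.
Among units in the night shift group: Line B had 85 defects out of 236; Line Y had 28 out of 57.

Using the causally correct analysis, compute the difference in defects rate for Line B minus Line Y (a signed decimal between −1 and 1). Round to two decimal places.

The shift-specific comparison favours Line B throughout, but the pooled figures favour Line Y. The question is whether to condition on shift.
The imbalance in shift arose from how units were allocated, not from anything the line did; and shift independently affects the outcome. The pooled gap is confounded — condition on shift.
Adjusting over the population distribution of shift: 0.405·(0.032−0.151) + 0.333·(0.150−0.246) + 0.262·(0.360−0.491) = -0.114.

-0.11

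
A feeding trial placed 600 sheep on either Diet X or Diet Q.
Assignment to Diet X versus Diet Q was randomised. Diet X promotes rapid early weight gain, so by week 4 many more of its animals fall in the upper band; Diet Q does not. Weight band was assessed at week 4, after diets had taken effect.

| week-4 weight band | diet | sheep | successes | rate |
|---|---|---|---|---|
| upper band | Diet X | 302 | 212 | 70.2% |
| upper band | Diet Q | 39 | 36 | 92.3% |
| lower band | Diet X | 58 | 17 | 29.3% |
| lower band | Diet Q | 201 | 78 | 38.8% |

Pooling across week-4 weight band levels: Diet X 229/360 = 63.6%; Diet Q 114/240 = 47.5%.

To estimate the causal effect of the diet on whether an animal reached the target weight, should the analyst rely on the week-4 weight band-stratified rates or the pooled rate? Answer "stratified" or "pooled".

pooled

Because the diet influences week-4 weight band, week-4 weight band is a post-treatment mediator, not a confounder. Stratifying on it would bias the estimate; the causal effect is the crude pooled difference.
Pooled: Diet X 63.6% vs Diet Q 47.5%; Diet X is higher overall.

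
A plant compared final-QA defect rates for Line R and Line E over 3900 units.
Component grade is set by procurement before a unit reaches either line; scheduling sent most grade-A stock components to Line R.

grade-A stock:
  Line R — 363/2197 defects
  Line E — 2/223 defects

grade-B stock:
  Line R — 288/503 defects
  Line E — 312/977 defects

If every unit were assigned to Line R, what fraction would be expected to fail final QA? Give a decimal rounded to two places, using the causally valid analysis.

The stratified and pooled comparisons disagree (Line E wins within each component grade; Line R wins overall), so the answer turns on the causal role of component grade.
Component grade differs across lines for reasons unrelated to any effect of the line itself, and it separately predicts the outcome — a classic confounder. We must compare within component grade levels.
Standardising Line R to the population component grade mix: 0.621·363/2197 + 0.379·288/503 = 0.320.

0.32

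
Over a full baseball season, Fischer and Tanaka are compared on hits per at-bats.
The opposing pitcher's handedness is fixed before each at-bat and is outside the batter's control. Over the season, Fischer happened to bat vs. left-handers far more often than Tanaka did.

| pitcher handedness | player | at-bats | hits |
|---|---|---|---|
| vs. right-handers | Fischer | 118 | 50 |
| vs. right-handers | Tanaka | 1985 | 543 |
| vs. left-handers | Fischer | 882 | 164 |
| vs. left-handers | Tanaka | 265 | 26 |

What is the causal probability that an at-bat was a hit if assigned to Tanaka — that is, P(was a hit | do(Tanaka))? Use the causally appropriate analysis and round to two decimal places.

Here pitcher handedness is a common cause — it drives both which player a case falls under and the outcome. The crude comparison mixes populations; the stratum-specific rates are the causally relevant ones.
Standardising Tanaka to the population pitcher handedness mix: 0.647·543/1985 + 0.353·26/265 = 0.212.

0.21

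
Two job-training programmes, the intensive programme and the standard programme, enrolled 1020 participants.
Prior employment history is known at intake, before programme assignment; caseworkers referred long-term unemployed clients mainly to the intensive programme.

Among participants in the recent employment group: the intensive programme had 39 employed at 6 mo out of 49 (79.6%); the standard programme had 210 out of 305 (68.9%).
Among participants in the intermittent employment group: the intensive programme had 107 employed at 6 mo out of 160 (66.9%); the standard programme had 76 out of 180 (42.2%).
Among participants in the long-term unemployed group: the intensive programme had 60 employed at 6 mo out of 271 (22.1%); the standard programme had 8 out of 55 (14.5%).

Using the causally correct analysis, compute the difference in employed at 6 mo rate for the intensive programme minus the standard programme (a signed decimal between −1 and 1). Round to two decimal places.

+0.14

The imbalance in prior employment history arose from how participants were allocated, not from anything the programme did; and prior employment history independently affects the outcome. The pooled gap is confounded — condition on prior employment history.
Adjusting over the population distribution of prior employment history: 0.347·(0.796−0.689) + 0.333·(0.669−0.422) + 0.320·(0.221−0.145) = +0.144.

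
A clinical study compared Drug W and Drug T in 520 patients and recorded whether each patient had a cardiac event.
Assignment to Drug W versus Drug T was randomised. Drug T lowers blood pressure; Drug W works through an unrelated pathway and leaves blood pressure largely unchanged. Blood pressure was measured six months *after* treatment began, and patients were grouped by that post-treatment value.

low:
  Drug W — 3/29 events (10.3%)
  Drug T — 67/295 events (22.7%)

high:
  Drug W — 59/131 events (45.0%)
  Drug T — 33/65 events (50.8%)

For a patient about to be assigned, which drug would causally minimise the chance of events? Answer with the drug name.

Drug T

Blood pressure is recorded after the drug and is itself shifted by it — it sits on the causal path from drug to outcome. Conditioning on a mediator would strip out part of the effect we want; the pooled comparison gives the total causal effect.
Pooled: Drug W 38.8% vs Drug T 27.8%; Drug T is lower overall.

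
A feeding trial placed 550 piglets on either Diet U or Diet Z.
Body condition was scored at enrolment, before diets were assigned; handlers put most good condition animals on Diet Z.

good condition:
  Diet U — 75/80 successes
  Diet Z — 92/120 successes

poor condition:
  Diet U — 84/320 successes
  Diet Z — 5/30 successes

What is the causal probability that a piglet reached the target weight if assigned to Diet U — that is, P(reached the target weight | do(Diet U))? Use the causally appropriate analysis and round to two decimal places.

0.51

Diet U is higher inside every starting body condition stratum but Diet Z is higher in aggregate. Whether to stratify depends on how starting body condition relates to the diet.
Starting body condition satisfies the back-door criterion: it is not a descendant of the diet, and it blocks the spurious path from diet to outcome. Adjusting for it (i.e., using the within-starting body condition rates) gives the causal effect.
Standardising Diet U to the population starting body condition mix: 0.364·75/80 + 0.636·84/320 = 0.508.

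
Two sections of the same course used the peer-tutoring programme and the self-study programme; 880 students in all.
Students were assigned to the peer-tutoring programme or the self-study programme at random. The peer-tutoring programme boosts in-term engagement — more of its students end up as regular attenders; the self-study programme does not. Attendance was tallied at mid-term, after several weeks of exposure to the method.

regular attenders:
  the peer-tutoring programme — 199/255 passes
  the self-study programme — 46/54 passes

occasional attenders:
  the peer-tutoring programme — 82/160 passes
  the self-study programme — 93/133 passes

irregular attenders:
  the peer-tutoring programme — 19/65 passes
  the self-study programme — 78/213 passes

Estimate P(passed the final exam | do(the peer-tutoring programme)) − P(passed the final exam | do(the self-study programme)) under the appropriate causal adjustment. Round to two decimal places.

the self-study programme is higher inside every mid-term attendance stratum but the peer-tutoring programme is higher in aggregate. Whether to stratify depends on how mid-term attendance relates to the teaching method.
The distribution of mid-term attendance is itself part of what the teaching method does — it is an intermediate outcome. Holding it fixed would remove that part of the effect; the total effect is the pooled difference.
The causal difference is the pooled difference: 0.625 − 0.542 = +0.083.

+0.08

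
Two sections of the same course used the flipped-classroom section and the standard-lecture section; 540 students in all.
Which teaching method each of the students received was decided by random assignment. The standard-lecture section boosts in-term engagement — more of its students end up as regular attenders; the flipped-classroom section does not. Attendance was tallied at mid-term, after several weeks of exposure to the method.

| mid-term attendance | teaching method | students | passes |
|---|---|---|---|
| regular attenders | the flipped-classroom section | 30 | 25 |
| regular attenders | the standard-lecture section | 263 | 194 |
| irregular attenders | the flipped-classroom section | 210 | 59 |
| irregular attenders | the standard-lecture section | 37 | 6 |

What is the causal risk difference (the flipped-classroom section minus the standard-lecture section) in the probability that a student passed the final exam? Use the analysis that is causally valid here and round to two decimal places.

The stratified and pooled comparisons disagree (the flipped-classroom section wins within each mid-term attendance; the standard-lecture section wins overall), so the answer turns on the causal role of mid-term attendance.
Mid-term attendance lies on the pathway teaching method → mid-term attendance → outcome, so adjusting for it blocks the indirect effect. For the total causal effect of teaching method, use the unadjusted pooled rates.
The causal difference is the pooled difference: 0.350 − 0.667 = -0.317.

-0.32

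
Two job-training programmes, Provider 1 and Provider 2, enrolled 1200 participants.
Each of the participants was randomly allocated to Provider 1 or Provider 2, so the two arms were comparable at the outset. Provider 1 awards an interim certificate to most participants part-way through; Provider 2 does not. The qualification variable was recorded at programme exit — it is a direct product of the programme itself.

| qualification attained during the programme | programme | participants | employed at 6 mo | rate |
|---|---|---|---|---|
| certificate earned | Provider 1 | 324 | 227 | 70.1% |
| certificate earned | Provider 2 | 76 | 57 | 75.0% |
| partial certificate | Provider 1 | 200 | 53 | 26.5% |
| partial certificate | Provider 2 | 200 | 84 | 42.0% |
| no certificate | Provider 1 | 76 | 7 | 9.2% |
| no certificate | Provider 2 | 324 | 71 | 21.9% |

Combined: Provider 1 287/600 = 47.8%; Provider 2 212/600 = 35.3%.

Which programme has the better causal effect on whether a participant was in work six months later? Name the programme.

Provider 1

Provider 2 is higher inside every qualification attained during the programme stratum but Provider 1 is higher in aggregate. Whether to stratify depends on how qualification attained during the programme relates to the programme.
Qualification attained during the programme is downstream of the programme. One should not condition on a consequence of treatment, so the overall rates are the right comparison.
Pooled: Provider 1 47.8% vs Provider 2 35.3%; Provider 1 is higher overall.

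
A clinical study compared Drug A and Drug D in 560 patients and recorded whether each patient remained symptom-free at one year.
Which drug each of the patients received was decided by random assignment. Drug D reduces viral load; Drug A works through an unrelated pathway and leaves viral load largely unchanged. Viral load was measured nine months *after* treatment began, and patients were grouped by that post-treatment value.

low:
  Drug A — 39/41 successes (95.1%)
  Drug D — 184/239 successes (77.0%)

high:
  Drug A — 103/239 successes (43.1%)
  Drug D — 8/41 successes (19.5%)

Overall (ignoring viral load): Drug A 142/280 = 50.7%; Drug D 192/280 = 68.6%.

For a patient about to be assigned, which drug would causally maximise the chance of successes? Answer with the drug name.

The viral load-specific comparison favours Drug A throughout, but the pooled figures favour Drug D. The question is whether to condition on viral load.
The distribution of viral load is itself part of what the drug does — it is an intermediate outcome. Holding it fixed would remove that part of the effect; the total effect is the pooled difference.
Pooled: Drug A 50.7% vs Drug D 68.6%; Drug D is higher overall.

Drug D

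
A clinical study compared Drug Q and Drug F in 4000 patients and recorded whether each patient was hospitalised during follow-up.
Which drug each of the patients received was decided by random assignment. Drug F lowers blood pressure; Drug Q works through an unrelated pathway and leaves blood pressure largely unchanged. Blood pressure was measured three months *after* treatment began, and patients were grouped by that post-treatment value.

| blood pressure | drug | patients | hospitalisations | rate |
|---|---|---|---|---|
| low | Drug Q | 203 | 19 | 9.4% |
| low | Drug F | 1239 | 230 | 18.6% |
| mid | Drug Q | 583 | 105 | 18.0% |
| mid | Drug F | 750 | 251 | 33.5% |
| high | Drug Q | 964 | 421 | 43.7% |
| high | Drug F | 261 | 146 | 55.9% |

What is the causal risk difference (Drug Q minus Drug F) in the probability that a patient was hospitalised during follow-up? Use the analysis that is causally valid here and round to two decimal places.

+0.03

Stratifying would compare drugs among patients the drugs themselves sorted into blood pressure groups — a form of selection on an intermediate. The unconditioned pooled rates give the total causal effect.
The causal difference is the pooled difference: 0.311 − 0.279 = +0.033.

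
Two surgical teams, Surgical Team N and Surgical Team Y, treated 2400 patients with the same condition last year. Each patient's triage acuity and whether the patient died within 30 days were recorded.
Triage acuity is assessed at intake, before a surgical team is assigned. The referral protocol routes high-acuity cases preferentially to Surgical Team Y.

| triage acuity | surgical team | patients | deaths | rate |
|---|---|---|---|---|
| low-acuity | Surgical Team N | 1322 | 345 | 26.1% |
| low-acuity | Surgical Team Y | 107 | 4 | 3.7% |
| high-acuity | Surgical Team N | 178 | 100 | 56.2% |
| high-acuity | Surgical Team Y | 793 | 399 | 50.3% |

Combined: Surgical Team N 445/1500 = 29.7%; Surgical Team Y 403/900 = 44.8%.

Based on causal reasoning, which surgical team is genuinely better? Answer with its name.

Surgical Team Y

Within every triage acuity level Surgical Team Y has the lower rate, yet pooled Surgical Team N does — Simpson's reversal.
Since triage acuity is a pre-existing factor (not a product of the surgical team) and it affects the outcome on its own, it is a confounder. The stratified rates, not the pooled rate, identify the causal effect.
Within each level — low-acuity: 26.1% vs 3.7%; high-acuity: 56.2% vs 50.3% — Surgical Team Y is lower every time.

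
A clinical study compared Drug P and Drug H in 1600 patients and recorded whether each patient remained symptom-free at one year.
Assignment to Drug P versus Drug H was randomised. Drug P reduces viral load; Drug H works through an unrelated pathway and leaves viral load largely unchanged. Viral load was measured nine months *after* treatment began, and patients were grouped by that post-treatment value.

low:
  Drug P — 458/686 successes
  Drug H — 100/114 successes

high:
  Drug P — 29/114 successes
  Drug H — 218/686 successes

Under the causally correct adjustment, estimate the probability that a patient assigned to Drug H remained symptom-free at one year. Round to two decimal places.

0.40

Stratifying would compare drugs among patients the drugs themselves sorted into viral load groups — a form of selection on an intermediate. The unconditioned pooled rates give the total causal effect.
So P(outcome | do(Drug H)) is just the pooled rate for Drug H: 318/800 = 0.398.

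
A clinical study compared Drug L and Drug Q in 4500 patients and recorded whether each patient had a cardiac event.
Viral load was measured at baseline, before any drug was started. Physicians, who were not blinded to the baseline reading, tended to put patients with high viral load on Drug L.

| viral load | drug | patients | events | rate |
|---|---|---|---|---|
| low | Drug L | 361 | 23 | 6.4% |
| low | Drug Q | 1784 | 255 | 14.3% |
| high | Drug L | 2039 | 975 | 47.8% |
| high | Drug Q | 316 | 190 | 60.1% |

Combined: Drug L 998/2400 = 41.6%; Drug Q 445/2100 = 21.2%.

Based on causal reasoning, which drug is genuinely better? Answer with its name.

Nothing the drug does changes viral load; the imbalance is an allocation artefact. With viral load also predicting the outcome, the pooled figure is confounded, and the within-stratum comparison is the causal one.
Within each level — low: 6.4% vs 14.3%; high: 47.8% vs 60.1% — Drug L is lower every time.

Drug L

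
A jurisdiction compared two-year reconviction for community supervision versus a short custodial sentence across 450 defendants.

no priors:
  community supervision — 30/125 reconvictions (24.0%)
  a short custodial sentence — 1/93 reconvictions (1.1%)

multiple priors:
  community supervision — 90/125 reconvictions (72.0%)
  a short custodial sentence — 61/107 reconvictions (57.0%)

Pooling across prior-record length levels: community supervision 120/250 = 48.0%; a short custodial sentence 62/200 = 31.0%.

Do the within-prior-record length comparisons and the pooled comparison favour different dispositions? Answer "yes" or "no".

no

Within each prior-record length level (no priors 24.0% vs 1.1%; multiple priors 72.0% vs 57.0%), a short custodial sentence has the lower rate every time. Pooled: 48.0% vs 31.0% — a short custodial sentence has the lower rate overall. They agree.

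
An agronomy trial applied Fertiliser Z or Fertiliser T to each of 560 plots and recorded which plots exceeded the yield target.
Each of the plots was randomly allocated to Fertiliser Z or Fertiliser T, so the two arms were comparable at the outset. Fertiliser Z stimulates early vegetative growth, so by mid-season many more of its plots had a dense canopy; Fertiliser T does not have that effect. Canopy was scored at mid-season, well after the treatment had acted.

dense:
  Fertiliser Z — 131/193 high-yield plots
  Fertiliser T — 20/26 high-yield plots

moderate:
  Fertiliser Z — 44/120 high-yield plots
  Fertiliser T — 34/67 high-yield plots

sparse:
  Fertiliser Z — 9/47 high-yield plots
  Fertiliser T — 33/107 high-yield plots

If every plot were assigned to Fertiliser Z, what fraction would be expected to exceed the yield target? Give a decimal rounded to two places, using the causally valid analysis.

Fertiliser T is higher inside every mid-season canopy stratum but Fertiliser Z is higher in aggregate. Whether to stratify depends on how mid-season canopy relates to the fertiliser.
Mid-season canopy lies on the pathway fertiliser → mid-season canopy → outcome, so adjusting for it blocks the indirect effect. For the total causal effect of fertiliser, use the unadjusted pooled rates.
So P(outcome | do(Fertiliser Z)) is just the pooled rate for Fertiliser Z: 184/360 = 0.511.

0.51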